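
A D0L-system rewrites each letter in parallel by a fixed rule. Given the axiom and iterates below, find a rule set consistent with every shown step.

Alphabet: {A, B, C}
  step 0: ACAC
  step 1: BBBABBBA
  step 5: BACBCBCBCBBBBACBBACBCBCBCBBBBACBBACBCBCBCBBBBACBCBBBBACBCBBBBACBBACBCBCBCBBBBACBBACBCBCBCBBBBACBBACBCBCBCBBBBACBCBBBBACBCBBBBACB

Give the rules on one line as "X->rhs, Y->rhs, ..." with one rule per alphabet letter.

A->BB, B->CB, C->BA

  step 0 ⇒ step 1: ACAC ⇒ BB·BA·BB·BA
    A ↦ BB
    C ↦ BA
    B ↦ CB  (constrained at step 1)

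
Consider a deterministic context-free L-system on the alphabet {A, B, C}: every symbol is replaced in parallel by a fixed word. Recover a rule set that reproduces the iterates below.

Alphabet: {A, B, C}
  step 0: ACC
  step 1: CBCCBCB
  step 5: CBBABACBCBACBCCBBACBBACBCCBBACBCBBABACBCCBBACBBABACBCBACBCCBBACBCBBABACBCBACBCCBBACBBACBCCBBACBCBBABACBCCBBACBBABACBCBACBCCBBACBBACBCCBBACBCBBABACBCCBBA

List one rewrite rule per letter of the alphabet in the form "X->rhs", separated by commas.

  step 0 ⇒ step 1: ACC ⇒ CBC·CB·CB
    A ↦ CBC
    C ↦ CB
    B ↦ BA  (constrained at step 1)

A->CBC, B->BA, C->CB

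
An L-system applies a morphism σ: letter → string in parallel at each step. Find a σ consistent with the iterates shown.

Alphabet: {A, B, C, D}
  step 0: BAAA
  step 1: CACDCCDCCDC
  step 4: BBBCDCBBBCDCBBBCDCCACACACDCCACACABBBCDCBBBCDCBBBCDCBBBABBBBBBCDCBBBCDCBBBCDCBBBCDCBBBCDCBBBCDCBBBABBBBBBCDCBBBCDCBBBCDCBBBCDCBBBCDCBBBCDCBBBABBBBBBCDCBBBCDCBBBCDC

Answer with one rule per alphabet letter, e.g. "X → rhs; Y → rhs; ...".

  step 0 ⇒ step 1: BAAA ⇒ CA·CDC·CDC·CDC
    A ↦ CDC
    B ↦ CA
    C ↦ BBB  (constrained at step 1)
    D ↦ A  (constrained at step 1)

A->CDC, B->CA, C->BBB, D->A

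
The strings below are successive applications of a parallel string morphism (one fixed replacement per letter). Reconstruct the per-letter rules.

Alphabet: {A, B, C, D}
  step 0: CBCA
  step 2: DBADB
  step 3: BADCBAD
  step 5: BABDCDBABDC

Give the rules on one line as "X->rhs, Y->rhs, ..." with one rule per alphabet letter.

A->C, B->D, C->B, D->BA

  step 2 ⇒ step 3: DBADB ⇒ BA·D·C·BA·D
    A ↦ C
    B ↦ D
    D ↦ BA
    C ↦ B  (constrained at step 0)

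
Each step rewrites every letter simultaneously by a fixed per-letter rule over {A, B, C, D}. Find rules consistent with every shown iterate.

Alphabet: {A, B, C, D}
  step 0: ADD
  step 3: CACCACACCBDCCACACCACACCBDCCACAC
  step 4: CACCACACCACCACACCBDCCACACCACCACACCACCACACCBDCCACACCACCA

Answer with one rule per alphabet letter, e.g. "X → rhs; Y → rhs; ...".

  step 3 ⇒ step 4: CACCACACCBDCCACACCACACCBDCCACAC ⇒ CA·C·CA·CA·C·CA·C·CA·CA·CC·BDC·CA·CA·C·CA·C·CA·CA·C·CA·C·CA·CA·CC·BDC·CA·CA·C·CA·C·CA
    A ↦ C
    B ↦ CC
    C ↦ CA
    D ↦ BDC

A->C, B->CC, C->CA, D->BDC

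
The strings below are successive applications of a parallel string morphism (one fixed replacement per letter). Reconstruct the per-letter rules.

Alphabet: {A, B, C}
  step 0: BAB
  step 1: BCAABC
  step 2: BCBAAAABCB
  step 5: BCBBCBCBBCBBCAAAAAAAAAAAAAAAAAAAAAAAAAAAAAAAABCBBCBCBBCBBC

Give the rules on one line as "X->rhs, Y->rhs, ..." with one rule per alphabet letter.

  step 1 ⇒ step 2: BCAABC ⇒ BC·B·AA·AA·BC·B
    A ↦ AA
    B ↦ BC
    C ↦ B

A->AA, B->BC, C->B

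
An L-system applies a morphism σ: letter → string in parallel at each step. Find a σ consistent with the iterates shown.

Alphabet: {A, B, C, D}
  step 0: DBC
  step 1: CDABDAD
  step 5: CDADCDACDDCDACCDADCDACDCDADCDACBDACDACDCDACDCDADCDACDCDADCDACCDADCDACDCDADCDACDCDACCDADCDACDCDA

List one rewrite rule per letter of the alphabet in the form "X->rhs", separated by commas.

A->C, B->BDA, C->D, D->CDA

  step 0 ⇒ step 1: DBC ⇒ CDA·BDA·D
    B ↦ BDA
    C ↦ D
    D ↦ CDA
    A ↦ C  (constrained at step 1)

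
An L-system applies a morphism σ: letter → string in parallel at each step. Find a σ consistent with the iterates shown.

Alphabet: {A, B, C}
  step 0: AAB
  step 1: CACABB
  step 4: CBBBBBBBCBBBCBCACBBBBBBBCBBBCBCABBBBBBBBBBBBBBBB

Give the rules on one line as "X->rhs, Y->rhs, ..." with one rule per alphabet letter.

  step 0 ⇒ step 1: AAB ⇒ CA·CA·BB
    A ↦ CA
    B ↦ BB
    C ↦ CB  (constrained at step 1)

A->CA, B->BB, C->CB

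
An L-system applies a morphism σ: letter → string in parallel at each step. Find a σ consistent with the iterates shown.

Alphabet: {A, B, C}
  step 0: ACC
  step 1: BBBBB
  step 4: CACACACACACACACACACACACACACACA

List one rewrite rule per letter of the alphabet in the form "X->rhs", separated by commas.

  step 0 ⇒ step 1: ACC ⇒ B·BB·BB
    A ↦ B
    C ↦ BB
    B ↦ CA  (constrained at step 1)

A->B, B->CA, C->BB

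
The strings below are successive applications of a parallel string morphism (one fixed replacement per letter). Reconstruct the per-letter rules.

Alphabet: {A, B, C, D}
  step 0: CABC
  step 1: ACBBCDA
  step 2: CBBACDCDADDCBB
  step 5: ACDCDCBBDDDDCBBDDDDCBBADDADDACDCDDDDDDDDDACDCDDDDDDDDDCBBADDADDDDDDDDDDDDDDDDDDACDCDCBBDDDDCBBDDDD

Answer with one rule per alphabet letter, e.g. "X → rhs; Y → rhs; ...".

A->CBB, B->CD, C->A, D->DD

  step 1 ⇒ step 2: ACBBCDA ⇒ CBB·A·CD·CD·A·DD·CBB
    A ↦ CBB
    B ↦ CD
    C ↦ A
    D ↦ DD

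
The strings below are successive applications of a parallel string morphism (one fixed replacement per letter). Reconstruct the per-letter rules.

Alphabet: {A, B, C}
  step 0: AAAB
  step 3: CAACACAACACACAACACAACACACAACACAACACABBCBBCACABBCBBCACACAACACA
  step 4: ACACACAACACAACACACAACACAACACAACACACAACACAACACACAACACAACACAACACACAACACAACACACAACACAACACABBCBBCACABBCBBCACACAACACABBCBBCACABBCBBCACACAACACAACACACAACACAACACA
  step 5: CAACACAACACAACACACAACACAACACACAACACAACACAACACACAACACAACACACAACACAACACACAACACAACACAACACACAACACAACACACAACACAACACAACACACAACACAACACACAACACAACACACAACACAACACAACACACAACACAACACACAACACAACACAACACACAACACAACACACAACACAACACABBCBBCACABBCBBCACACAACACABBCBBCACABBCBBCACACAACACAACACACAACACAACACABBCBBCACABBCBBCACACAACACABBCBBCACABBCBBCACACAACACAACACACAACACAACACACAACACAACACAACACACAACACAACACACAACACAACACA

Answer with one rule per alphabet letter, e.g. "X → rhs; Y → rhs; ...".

  step 4 ⇒ step 5: ACACACAACACAACACACAACACAACACAACACACAACACAACACACAACACAACACAACACACAACACAACACACAACACAACACABBCBBCACABBCBBCACACAACACABBCBBCACABBCBBCACACAACACAACACACAACACAACACA ⇒ CA·ACA·CA·ACA·CA·ACA·CA·CA·ACA·CA·ACA·CA·CA·ACA·CA·ACA·CA·ACA·CA·CA·ACA·CA·ACA·CA·CA·ACA·CA·ACA·CA·CA·ACA·CA·ACA·CA·ACA·CA·CA·ACA·CA·ACA·CA·CA·ACA·CA·ACA·CA·ACA·CA·CA·ACA·CA·ACA·CA·CA·ACA·CA·ACA·CA·CA·ACA·CA·ACA·CA·ACA·CA·CA·ACA·CA·ACA·CA·CA·ACA·CA·ACA·CA·ACA·CA·CA·ACA·CA·ACA·CA·CA·ACA·CA·ACA·CA·BBC·BBC·ACA·BBC·BBC·ACA·CA·ACA·CA·BBC·BBC·ACA·BBC·BBC·ACA·CA·ACA·CA·ACA·CA·CA·ACA·CA·ACA·CA·BBC·BBC·ACA·BBC·BBC·ACA·CA·ACA·CA·BBC·BBC·ACA·BBC·BBC·ACA·CA·ACA·CA·ACA·CA·CA·ACA·CA·ACA·CA·CA·ACA·CA·ACA·CA·ACA·CA·CA·ACA·CA·ACA·CA·CA·ACA·CA·ACA·CA
    A ↦ CA
    B ↦ BBC
    C ↦ ACA

A->CA, B->BBC, C->ACA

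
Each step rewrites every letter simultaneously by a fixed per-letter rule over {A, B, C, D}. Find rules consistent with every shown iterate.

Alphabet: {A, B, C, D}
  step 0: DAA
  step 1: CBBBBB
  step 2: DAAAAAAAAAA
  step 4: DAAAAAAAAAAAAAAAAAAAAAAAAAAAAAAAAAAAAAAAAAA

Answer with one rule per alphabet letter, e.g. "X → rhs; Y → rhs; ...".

A->BB, B->AA, C->D, D->CB

  step 1 ⇒ step 2: CBBBBB ⇒ D·AA·AA·AA·AA·AA
    B ↦ AA
    C ↦ D
  step 0 ⇒ step 1: DAA ⇒ CB·BB·BB
    A ↦ BB
  step 0 ⇒ step 1: DAA ⇒ CB·BB·BB
    D ↦ CB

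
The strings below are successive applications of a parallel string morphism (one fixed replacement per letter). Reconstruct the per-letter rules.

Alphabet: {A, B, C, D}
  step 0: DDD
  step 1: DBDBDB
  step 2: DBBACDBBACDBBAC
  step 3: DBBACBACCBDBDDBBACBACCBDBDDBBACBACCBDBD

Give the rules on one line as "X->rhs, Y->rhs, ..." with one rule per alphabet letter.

  step 2 ⇒ step 3: DBBACDBBACDBBAC ⇒ DB·BAC·BAC·CB·DBD·DB·BAC·BAC·CB·DBD·DB·BAC·BAC·CB·DBD
    A ↦ CB
    B ↦ BAC
    C ↦ DBD
    D ↦ DB

A->CB, B->BAC, C->DBD, D->DB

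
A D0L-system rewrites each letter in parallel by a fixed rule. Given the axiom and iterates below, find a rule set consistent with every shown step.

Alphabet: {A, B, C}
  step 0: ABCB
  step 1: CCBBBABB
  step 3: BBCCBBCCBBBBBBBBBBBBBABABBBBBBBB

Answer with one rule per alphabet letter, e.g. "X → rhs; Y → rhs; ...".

A->CC, B->BB, C->BA

  step 0 ⇒ step 1: ABCB ⇒ CC·BB·BA·BB
    A ↦ CC
    B ↦ BB
    C ↦ BA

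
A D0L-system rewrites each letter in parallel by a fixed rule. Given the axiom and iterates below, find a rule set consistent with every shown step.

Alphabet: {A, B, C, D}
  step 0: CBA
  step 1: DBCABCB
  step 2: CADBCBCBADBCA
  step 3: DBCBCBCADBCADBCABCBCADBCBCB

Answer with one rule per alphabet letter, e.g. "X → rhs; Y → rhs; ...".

A->BCB, B->A, C->DBC, D->C

  step 2 ⇒ step 3: CADBCBCBADBCA ⇒ DBC·BCB·C·A·DBC·A·DBC·A·BCB·C·A·DBC·BCB
    A ↦ BCB
    B ↦ A
    C ↦ DBC
    D ↦ C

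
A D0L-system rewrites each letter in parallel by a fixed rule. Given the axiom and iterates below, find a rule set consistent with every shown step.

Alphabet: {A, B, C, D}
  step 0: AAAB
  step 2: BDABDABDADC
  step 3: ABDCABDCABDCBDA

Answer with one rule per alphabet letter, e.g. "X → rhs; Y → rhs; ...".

A->DC, B->A, C->DA, D->B

  step 2 ⇒ step 3: BDABDABDADC ⇒ A·B·DC·A·B·DC·A·B·DC·B·DA
    A ↦ DC
    B ↦ A
    C ↦ DA
    D ↦ B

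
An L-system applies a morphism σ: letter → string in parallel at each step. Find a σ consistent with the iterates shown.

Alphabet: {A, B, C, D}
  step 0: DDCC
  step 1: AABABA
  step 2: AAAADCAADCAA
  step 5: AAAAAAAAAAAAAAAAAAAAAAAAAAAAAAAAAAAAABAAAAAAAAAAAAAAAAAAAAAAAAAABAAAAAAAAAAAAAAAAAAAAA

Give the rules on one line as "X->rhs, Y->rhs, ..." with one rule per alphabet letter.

  step 1 ⇒ step 2: AABABA ⇒ AA·AA·DC·AA·DC·AA
    A ↦ AA
    B ↦ DC
  step 0 ⇒ step 1: DDCC ⇒ A·A·BA·BA
    C ↦ BA
  step 0 ⇒ step 1: DDCC ⇒ A·A·BA·BA
    D ↦ A

A->AA, B->DC, C->BA, D->A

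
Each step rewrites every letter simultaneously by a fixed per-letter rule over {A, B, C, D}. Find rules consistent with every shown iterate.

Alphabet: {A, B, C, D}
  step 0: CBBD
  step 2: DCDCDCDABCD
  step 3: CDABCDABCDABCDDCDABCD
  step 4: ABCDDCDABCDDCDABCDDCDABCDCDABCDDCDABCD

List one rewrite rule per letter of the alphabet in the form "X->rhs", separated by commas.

A->DC, B->D, C->AB, D->CD

  step 3 ⇒ step 4: CDABCDABCDABCDDCDABCD ⇒ AB·CD·DC·D·AB·CD·DC·D·AB·CD·DC·D·AB·CD·CD·AB·CD·DC·D·AB·CD
    A ↦ DC
    B ↦ D
    C ↦ AB
    D ↦ CD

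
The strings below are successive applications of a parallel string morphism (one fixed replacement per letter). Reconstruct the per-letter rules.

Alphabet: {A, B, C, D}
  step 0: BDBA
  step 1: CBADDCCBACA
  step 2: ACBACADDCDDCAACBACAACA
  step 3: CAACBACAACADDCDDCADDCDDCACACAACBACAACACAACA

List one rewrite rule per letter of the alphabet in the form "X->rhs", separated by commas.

  step 2 ⇒ step 3: ACBACADDCDDCAACBACAACA ⇒ CA·A·CBA·CA·A·CA·DDC·DDC·A·DDC·DDC·A·CA·CA·A·CBA·CA·A·CA·CA·A·CA
    A ↦ CA
    B ↦ CBA
    C ↦ A
    D ↦ DDC

A->CA, B->CBA, C->A, D->DDC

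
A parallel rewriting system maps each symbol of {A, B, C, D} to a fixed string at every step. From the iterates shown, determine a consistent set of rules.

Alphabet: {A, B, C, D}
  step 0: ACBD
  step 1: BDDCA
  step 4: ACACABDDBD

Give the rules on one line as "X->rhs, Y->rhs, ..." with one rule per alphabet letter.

A->BD, B->C, C->D, D->A

  step 0 ⇒ step 1: ACBD ⇒ BD·D·C·A
    A ↦ BD
    B ↦ C
    C ↦ D
    D ↦ A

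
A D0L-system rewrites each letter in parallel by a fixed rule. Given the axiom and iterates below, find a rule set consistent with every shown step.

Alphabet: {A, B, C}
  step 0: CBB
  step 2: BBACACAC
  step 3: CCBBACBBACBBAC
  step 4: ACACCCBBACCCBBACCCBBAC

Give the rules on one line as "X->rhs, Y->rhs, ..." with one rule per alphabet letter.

  step 3 ⇒ step 4: CCBBACBBACBBAC ⇒ AC·AC·C·C·BB·AC·C·C·BB·AC·C·C·BB·AC
    A ↦ BB
    B ↦ C
    C ↦ AC

A->BB, B->C, C->AC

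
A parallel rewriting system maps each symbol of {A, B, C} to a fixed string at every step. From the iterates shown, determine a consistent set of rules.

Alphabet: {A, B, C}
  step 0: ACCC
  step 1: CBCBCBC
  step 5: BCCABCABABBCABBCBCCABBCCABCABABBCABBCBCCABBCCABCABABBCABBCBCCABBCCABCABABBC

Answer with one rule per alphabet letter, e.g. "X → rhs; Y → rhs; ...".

A->C, B->AB, C->BC

  step 0 ⇒ step 1: ACCC ⇒ C·BC·BC·BC
    A ↦ C
    C ↦ BC
    B ↦ AB  (constrained at step 1)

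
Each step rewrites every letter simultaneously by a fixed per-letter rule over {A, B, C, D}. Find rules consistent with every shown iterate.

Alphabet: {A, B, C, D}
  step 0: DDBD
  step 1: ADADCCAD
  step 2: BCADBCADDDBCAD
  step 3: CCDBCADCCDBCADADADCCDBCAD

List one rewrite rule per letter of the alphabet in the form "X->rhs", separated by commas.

  step 2 ⇒ step 3: BCADBCADDDBCAD ⇒ CC·D·BC·AD·CC·D·BC·AD·AD·AD·CC·D·BC·AD
    A ↦ BC
    B ↦ CC
    C ↦ D
    D ↦ AD

A->BC, B->CC, C->D, D->AD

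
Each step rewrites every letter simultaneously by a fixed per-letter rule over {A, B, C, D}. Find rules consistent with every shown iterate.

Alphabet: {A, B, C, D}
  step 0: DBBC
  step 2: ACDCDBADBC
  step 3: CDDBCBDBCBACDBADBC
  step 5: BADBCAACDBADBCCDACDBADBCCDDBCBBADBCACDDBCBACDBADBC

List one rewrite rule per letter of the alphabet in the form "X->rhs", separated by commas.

A->CD, B->A, C->DBC, D->B

  step 2 ⇒ step 3: ACDCDBADBC ⇒ CD·DBC·B·DBC·B·A·CD·B·A·DBC
    A ↦ CD
    B ↦ A
    C ↦ DBC
    D ↦ B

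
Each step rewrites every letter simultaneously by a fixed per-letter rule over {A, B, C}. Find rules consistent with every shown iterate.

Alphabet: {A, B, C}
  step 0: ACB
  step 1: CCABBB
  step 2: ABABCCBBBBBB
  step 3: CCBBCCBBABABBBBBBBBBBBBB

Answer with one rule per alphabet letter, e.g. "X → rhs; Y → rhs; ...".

  step 2 ⇒ step 3: ABABCCBBBBBB ⇒ CC·BB·CC·BB·AB·AB·BB·BB·BB·BB·BB·BB
    A ↦ CC
    B ↦ BB
    C ↦ AB

A->CC, B->BB, C->AB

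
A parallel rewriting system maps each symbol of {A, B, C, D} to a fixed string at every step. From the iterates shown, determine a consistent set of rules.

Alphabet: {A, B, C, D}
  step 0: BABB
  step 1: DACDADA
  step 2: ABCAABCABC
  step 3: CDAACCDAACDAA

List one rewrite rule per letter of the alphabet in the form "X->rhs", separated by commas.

  step 2 ⇒ step 3: ABCAABCABC ⇒ C·DA·A·C·C·DA·A·C·DA·A
    A ↦ C
    B ↦ DA
    C ↦ A
  step 1 ⇒ step 2: DACDADA ⇒ AB·C·A·AB·C·AB·C
    D ↦ AB

A->C, B->DA, C->A, D->AB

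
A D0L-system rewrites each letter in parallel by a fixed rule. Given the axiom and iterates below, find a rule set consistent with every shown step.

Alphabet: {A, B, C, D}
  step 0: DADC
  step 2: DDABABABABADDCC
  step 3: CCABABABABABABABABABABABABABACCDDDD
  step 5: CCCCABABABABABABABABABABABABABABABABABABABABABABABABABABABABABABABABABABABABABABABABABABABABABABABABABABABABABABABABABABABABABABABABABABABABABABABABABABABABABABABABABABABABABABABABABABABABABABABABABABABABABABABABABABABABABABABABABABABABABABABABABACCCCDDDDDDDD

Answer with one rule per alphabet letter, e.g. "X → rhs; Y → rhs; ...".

A->ABA, B->BAB, C->DD, D->C

  step 2 ⇒ step 3: DDABABABABADDCC ⇒ C·C·ABA·BAB·ABA·BAB·ABA·BAB·ABA·BAB·ABA·C·C·DD·DD
    A ↦ ABA
    B ↦ BAB
    C ↦ DD
    D ↦ C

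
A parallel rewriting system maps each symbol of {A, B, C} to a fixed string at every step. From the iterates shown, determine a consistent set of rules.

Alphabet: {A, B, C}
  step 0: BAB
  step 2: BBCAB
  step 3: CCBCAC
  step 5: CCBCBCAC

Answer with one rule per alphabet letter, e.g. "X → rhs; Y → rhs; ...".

  step 2 ⇒ step 3: BBCAB ⇒ C·C·B·CA·C
    A ↦ CA
    B ↦ C
    C ↦ B

A->CA, B->C, C->B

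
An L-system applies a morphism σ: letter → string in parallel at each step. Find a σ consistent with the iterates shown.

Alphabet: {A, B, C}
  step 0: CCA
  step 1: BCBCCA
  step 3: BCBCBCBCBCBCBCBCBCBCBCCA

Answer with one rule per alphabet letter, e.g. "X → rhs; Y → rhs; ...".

  step 0 ⇒ step 1: CCA ⇒ BC·BC·CA
    A ↦ CA
    C ↦ BC
    B ↦ BC  (constrained at step 1)

A->CA, B->BC, C->BC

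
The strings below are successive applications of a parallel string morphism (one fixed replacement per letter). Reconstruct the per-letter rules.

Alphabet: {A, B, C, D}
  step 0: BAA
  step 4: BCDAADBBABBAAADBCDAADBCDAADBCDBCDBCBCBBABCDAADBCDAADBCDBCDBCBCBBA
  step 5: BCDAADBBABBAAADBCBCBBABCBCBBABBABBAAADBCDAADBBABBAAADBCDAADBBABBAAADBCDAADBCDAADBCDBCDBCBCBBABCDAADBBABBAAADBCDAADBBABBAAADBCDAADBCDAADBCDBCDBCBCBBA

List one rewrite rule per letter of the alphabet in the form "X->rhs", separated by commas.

  step 4 ⇒ step 5: BCDAADBBABBAAADBCDAADBCDAADBCDBCDBCBCBBABCDAADBCDAADBCDBCDBCBCBBA ⇒ BC·D·AAD·BBA·BBA·AAD·BC·BC·BBA·BC·BC·BBA·BBA·BBA·AAD·BC·D·AAD·BBA·BBA·AAD·BC·D·AAD·BBA·BBA·AAD·BC·D·AAD·BC·D·AAD·BC·D·BC·D·BC·BC·BBA·BC·D·AAD·BBA·BBA·AAD·BC·D·AAD·BBA·BBA·AAD·BC·D·AAD·BC·D·AAD·BC·D·BC·D·BC·BC·BBA
    A ↦ BBA
    B ↦ BC
    C ↦ D
    D ↦ AAD

A->BBA, B->BC, C->D, D->AAD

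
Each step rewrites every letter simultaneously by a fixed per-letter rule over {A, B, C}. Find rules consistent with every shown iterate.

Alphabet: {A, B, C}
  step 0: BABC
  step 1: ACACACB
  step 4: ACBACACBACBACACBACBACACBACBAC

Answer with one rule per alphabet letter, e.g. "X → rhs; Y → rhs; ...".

  step 0 ⇒ step 1: BABC ⇒ AC·AC·AC·B
    A ↦ AC
    B ↦ AC
    C ↦ B

A->AC, B->AC, C->B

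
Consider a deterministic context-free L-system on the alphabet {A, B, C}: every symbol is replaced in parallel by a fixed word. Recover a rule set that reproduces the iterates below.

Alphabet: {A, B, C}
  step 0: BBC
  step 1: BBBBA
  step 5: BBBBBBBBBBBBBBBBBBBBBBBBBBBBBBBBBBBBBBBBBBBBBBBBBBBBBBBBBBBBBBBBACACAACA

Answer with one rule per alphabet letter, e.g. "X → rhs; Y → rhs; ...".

A->CA, B->BB, C->A

  step 0 ⇒ step 1: BBC ⇒ BB·BB·A
    B ↦ BB
    C ↦ A
    A ↦ CA  (constrained at step 1)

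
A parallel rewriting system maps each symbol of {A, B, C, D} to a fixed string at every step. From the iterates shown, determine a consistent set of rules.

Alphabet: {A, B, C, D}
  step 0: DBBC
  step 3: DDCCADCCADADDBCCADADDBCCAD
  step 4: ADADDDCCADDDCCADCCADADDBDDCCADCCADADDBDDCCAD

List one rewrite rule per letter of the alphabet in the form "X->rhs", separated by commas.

  step 3 ⇒ step 4: DDCCADCCADADDBCCADADDBCCAD ⇒ AD·AD·D·D·CC·AD·D·D·CC·AD·CC·AD·AD·DB·D·D·CC·AD·CC·AD·AD·DB·D·D·CC·AD
    A ↦ CC
    B ↦ DB
    C ↦ D
    D ↦ AD

A->CC, B->DB, C->D, D->AD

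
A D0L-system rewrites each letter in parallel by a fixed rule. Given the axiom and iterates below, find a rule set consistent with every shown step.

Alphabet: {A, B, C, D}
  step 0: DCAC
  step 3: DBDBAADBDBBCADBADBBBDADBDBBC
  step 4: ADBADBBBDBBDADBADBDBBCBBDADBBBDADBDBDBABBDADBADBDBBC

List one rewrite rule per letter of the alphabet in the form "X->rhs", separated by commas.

A->BBD, B->DB, C->BC, D->A

  step 3 ⇒ step 4: DBDBAADBDBBCADBADBBBDADBDBBC ⇒ A·DB·A·DB·BBD·BBD·A·DB·A·DB·DB·BC·BBD·A·DB·BBD·A·DB·DB·DB·A·BBD·A·DB·A·DB·DB·BC
    A ↦ BBD
    B ↦ DB
    C ↦ BC
    D ↦ A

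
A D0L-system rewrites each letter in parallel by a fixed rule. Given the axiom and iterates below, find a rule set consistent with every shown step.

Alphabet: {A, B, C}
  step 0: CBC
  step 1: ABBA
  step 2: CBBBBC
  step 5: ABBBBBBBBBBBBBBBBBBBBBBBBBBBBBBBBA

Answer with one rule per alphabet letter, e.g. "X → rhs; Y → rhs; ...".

A->C, B->BB, C->A

  step 1 ⇒ step 2: ABBA ⇒ C·BB·BB·C
    A ↦ C
    B ↦ BB
  step 0 ⇒ step 1: CBC ⇒ A·BB·A
    C ↦ A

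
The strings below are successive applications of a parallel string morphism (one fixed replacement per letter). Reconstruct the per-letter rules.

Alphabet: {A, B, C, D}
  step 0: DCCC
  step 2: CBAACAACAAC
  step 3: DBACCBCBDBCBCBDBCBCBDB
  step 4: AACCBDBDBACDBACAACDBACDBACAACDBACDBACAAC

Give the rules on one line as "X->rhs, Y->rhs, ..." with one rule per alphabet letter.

A->CB, B->AC, C->DB, D->A

  step 3 ⇒ step 4: DBACCBCBDBCBCBDBCBCBDB ⇒ A·AC·CB·DB·DB·AC·DB·AC·A·AC·DB·AC·DB·AC·A·AC·DB·AC·DB·AC·A·AC
    A ↦ CB
    B ↦ AC
    C ↦ DB
    D ↦ A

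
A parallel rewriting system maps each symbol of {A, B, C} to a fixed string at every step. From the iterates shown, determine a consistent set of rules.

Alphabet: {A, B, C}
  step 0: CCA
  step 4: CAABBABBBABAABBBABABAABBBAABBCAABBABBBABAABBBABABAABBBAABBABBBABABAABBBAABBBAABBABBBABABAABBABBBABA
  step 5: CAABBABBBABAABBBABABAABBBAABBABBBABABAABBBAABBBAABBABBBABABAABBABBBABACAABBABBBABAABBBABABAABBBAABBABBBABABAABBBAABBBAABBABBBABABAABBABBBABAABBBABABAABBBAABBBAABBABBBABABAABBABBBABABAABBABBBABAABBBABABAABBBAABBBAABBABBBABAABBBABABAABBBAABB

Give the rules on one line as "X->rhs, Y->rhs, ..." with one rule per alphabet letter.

A->ABB, B->BA, C->CA

  step 4 ⇒ step 5: CAABBABBBABAABBBABABAABBBAABBCAABBABBBABAABBBABABAABBBAABBABBBABABAABBBAABBBAABBABBBABABAABBABBBABA ⇒ CA·ABB·ABB·BA·BA·ABB·BA·BA·BA·ABB·BA·ABB·ABB·BA·BA·BA·ABB·BA·ABB·BA·ABB·ABB·BA·BA·BA·ABB·ABB·BA·BA·CA·ABB·ABB·BA·BA·ABB·BA·BA·BA·ABB·BA·ABB·ABB·BA·BA·BA·ABB·BA·ABB·BA·ABB·ABB·BA·BA·BA·ABB·ABB·BA·BA·ABB·BA·BA·BA·ABB·BA·ABB·BA·ABB·ABB·BA·BA·BA·ABB·ABB·BA·BA·BA·ABB·ABB·BA·BA·ABB·BA·BA·BA·ABB·BA·ABB·BA·ABB·ABB·BA·BA·ABB·BA·BA·BA·ABB·BA·ABB
    A ↦ ABB
    B ↦ BA
    C ↦ CA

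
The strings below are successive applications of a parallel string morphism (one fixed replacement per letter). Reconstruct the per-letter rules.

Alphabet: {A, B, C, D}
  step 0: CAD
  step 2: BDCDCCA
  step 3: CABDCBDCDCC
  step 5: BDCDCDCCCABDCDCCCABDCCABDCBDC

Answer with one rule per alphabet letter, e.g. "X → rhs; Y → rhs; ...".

A->C, B->CA, C->DC, D->B

  step 2 ⇒ step 3: BDCDCCA ⇒ CA·B·DC·B·DC·DC·C
    A ↦ C
    B ↦ CA
    C ↦ DC
    D ↦ B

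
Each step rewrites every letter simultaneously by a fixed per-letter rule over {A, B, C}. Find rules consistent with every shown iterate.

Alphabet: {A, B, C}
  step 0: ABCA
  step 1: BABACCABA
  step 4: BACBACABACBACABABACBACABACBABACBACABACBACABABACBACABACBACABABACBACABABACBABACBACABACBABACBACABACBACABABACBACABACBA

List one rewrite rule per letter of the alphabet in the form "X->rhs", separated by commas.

  step 0 ⇒ step 1: ABCA ⇒ BA·BAC·CA·BA
    A ↦ BA
    B ↦ BAC
    C ↦ CA

A->BA, B->BAC, C->CA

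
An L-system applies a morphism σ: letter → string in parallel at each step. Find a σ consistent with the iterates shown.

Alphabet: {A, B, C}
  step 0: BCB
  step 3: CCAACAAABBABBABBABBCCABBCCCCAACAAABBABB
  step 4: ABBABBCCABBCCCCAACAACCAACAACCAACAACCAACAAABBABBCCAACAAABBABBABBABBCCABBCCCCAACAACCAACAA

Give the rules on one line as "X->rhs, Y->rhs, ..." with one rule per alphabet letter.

  step 3 ⇒ step 4: CCAACAAABBABBABBABBCCABBCCCCAACAAABBABB ⇒ ABB·ABB·C·C·ABB·C·C·C·CAA·CAA·C·CAA·CAA·C·CAA·CAA·C·CAA·CAA·ABB·ABB·C·CAA·CAA·ABB·ABB·ABB·ABB·C·C·ABB·C·C·C·CAA·CAA·C·CAA·CAA
    A ↦ C
    B ↦ CAA
    C ↦ ABB

A->C, B->CAA, C->ABB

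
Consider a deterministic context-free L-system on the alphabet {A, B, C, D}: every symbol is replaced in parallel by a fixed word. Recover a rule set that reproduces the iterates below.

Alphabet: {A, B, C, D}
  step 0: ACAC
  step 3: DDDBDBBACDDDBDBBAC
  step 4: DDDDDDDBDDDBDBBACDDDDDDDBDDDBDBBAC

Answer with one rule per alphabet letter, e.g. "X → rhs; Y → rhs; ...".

  step 3 ⇒ step 4: DDDBDBBACDDDBDBBAC ⇒ DD·DD·DD·DB·DD·DB·DB·B·AC·DD·DD·DD·DB·DD·DB·DB·B·AC
    A ↦ B
    B ↦ DB
    C ↦ AC
    D ↦ DD

A->B, B->DB, C->AC, D->DD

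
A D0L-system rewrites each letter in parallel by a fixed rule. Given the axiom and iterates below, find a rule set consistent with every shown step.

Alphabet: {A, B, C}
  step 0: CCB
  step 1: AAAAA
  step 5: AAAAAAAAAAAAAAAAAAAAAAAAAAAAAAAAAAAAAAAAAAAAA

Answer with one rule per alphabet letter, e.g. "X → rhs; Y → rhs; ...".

  step 0 ⇒ step 1: CCB ⇒ AA·AA·A
    B ↦ A
    C ↦ AA
    A ↦ CB  (constrained at step 1)

A->CB, B->A, C->AA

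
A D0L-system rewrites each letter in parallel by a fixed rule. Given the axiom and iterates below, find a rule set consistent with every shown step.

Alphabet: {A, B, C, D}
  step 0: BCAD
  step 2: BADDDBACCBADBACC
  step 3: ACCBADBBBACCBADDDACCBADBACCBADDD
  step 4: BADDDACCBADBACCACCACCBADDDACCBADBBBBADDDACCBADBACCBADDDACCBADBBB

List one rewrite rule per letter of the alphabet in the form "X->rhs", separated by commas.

  step 3 ⇒ step 4: ACCBADBBBACCBADDDACCBADBACCBADDD ⇒ BAD·D·D·ACC·BAD·B·ACC·ACC·ACC·BAD·D·D·ACC·BAD·B·B·B·BAD·D·D·ACC·BAD·B·ACC·BAD·D·D·ACC·BAD·B·B·B
    A ↦ BAD
    B ↦ ACC
    C ↦ D
    D ↦ B

A->BAD, B->ACC, C->D, D->B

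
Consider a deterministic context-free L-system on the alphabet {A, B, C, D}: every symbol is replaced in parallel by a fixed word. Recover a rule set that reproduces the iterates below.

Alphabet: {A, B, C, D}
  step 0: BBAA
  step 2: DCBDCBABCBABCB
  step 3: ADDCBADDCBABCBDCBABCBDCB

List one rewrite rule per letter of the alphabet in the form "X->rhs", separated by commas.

A->AB, B->CB, C->D, D->AD

  step 2 ⇒ step 3: DCBDCBABCBABCB ⇒ AD·D·CB·AD·D·CB·AB·CB·D·CB·AB·CB·D·CB
    A ↦ AB
    B ↦ CB
    C ↦ D
    D ↦ AD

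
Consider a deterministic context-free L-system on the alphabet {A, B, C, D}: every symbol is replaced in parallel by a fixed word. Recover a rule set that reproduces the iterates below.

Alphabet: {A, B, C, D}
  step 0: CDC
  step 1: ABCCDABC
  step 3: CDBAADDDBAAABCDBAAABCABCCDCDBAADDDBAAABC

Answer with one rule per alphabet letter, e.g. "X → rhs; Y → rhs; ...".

A->D, B->BAA, C->ABC, D->CD

  step 0 ⇒ step 1: CDC ⇒ ABC·CD·ABC
    C ↦ ABC
    D ↦ CD
    A ↦ D  (constrained at step 1)
    B ↦ BAA  (constrained at step 1)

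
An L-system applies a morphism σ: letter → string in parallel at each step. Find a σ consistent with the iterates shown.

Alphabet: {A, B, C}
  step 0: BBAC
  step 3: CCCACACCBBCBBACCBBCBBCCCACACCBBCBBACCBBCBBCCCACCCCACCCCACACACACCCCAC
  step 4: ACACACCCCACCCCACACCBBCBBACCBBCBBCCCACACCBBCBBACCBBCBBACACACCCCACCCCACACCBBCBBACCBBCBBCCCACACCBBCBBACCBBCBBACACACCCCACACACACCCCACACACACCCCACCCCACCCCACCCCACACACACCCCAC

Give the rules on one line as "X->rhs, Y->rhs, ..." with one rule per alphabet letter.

A->CCC, B->CBB, C->AC

  step 3 ⇒ step 4: CCCACACCBBCBBACCBBCBBCCCACACCBBCBBACCBBCBBCCCACCCCACCCCACACACACCCCAC ⇒ AC·AC·AC·CCC·AC·CCC·AC·AC·CBB·CBB·AC·CBB·CBB·CCC·AC·AC·CBB·CBB·AC·CBB·CBB·AC·AC·AC·CCC·AC·CCC·AC·AC·CBB·CBB·AC·CBB·CBB·CCC·AC·AC·CBB·CBB·AC·CBB·CBB·AC·AC·AC·CCC·AC·AC·AC·AC·CCC·AC·AC·AC·AC·CCC·AC·CCC·AC·CCC·AC·CCC·AC·AC·AC·AC·CCC·AC
    A ↦ CCC
    B ↦ CBB
    C ↦ AC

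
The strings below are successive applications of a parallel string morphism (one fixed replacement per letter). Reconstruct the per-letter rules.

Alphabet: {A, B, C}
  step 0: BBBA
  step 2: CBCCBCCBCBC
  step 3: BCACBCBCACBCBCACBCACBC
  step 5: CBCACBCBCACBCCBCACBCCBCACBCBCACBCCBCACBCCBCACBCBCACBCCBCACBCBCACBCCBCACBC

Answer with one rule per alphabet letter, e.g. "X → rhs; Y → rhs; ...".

A->C, B->AC, C->BC

  step 2 ⇒ step 3: CBCCBCCBCBC ⇒ BC·AC·BC·BC·AC·BC·BC·AC·BC·AC·BC
    B ↦ AC
    C ↦ BC
    A ↦ C  (constrained at step 0)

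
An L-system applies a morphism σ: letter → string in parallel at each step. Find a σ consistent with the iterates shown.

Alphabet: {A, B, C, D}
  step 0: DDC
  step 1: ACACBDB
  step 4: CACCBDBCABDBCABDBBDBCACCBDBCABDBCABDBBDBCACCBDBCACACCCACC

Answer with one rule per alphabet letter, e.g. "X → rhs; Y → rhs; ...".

  step 0 ⇒ step 1: DDC ⇒ AC·AC·BDB
    C ↦ BDB
    D ↦ AC
    A ↦ CA  (constrained at step 1)
    B ↦ C  (constrained at step 1)

A->CA, B->C, C->BDB, D->AC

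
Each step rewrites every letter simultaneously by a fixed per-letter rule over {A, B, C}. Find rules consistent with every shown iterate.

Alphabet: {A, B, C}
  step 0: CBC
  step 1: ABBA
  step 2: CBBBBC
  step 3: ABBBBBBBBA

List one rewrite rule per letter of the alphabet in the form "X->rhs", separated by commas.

  step 2 ⇒ step 3: CBBBBC ⇒ A·BB·BB·BB·BB·A
    B ↦ BB
    C ↦ A
  step 1 ⇒ step 2: ABBA ⇒ C·BB·BB·C
    A ↦ C

A->C, B->BB, C->A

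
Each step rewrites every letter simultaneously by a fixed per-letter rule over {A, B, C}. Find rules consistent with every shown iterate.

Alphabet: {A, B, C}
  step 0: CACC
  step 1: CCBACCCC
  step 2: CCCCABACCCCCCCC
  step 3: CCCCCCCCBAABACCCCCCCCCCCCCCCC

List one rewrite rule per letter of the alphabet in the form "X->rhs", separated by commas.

A->BA, B->A, C->CC

  step 2 ⇒ step 3: CCCCABACCCCCCCC ⇒ CC·CC·CC·CC·BA·A·BA·CC·CC·CC·CC·CC·CC·CC·CC
    A ↦ BA
    B ↦ A
    C ↦ CC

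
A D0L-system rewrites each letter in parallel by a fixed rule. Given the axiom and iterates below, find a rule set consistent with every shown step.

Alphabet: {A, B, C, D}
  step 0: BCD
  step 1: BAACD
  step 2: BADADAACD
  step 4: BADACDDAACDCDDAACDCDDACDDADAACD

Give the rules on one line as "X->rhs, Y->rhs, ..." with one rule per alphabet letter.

A->DA, B->BA, C->A, D->CD

  step 1 ⇒ step 2: BAACD ⇒ BA·DA·DA·A·CD
    A ↦ DA
    B ↦ BA
    C ↦ A
    D ↦ CD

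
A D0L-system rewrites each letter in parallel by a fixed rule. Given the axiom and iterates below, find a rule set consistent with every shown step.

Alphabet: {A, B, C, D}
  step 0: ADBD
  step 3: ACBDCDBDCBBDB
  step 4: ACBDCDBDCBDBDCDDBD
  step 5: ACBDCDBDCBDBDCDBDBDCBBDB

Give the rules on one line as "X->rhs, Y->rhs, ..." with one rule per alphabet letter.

  step 4 ⇒ step 5: ACBDCDBDCBDBDCDDBD ⇒ ACB·DC·D·B·DC·B·D·B·DC·D·B·D·B·DC·B·B·D·B
    A ↦ ACB
    B ↦ D
    C ↦ DC
    D ↦ B

A->ACB, B->D, C->DC, D->B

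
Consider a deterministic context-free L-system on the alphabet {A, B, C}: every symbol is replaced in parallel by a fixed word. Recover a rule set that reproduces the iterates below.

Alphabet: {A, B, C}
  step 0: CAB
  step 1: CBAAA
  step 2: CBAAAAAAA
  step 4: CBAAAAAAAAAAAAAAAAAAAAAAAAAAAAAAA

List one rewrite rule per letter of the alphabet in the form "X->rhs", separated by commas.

A->AA, B->A, C->CB

  step 1 ⇒ step 2: CBAAA ⇒ CB·A·AA·AA·AA
    A ↦ AA
    B ↦ A
    C ↦ CB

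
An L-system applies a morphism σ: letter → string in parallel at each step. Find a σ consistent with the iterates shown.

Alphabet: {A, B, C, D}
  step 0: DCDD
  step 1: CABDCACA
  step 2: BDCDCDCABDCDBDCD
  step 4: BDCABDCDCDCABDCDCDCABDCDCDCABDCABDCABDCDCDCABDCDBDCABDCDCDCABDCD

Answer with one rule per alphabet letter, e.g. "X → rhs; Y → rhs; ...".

  step 1 ⇒ step 2: CABDCACA ⇒ BD·CD·CD·CA·BD·CD·BD·CD
    A ↦ CD
    B ↦ CD
    C ↦ BD
    D ↦ CA

A->CD, B->CD, C->BD, D->CA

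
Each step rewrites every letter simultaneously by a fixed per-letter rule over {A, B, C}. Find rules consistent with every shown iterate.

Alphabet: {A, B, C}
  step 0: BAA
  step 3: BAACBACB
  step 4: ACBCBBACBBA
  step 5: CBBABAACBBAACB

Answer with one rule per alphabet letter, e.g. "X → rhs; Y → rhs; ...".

  step 4 ⇒ step 5: ACBCBBACBBA ⇒ CB·B·A·B·A·A·CB·B·A·A·CB
    A ↦ CB
    B ↦ A
    C ↦ B

A->CB, B->A, C->B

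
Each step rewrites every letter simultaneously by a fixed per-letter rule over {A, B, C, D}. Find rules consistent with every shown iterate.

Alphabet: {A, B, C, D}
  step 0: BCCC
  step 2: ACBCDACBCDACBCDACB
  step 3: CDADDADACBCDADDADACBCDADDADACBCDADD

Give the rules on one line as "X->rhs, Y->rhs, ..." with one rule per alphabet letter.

A->CD, B->D, C->AD, D->ACB

  step 2 ⇒ step 3: ACBCDACBCDACBCDACB ⇒ CD·AD·D·AD·ACB·CD·AD·D·AD·ACB·CD·AD·D·AD·ACB·CD·AD·D
    A ↦ CD
    B ↦ D
    C ↦ AD
    D ↦ ACB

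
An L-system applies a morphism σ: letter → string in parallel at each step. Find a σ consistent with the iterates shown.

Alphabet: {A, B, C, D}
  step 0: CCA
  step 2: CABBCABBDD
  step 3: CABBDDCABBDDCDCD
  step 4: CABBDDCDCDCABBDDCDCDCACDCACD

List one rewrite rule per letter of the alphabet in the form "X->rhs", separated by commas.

  step 3 ⇒ step 4: CABBDDCABBDDCDCD ⇒ CA·BB·D·D·CD·CD·CA·BB·D·D·CD·CD·CA·CD·CA·CD
    A ↦ BB
    B ↦ D
    C ↦ CA
    D ↦ CD

A->BB, B->D, C->CA, D->CD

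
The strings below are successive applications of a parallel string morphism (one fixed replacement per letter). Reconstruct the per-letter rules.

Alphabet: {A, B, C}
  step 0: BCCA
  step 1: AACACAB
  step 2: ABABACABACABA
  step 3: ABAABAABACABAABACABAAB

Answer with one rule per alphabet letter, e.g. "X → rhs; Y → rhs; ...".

A->AB, B->A, C->AC

  step 2 ⇒ step 3: ABABACABACABA ⇒ AB·A·AB·A·AB·AC·AB·A·AB·AC·AB·A·AB
    A ↦ AB
    B ↦ A
    C ↦ AC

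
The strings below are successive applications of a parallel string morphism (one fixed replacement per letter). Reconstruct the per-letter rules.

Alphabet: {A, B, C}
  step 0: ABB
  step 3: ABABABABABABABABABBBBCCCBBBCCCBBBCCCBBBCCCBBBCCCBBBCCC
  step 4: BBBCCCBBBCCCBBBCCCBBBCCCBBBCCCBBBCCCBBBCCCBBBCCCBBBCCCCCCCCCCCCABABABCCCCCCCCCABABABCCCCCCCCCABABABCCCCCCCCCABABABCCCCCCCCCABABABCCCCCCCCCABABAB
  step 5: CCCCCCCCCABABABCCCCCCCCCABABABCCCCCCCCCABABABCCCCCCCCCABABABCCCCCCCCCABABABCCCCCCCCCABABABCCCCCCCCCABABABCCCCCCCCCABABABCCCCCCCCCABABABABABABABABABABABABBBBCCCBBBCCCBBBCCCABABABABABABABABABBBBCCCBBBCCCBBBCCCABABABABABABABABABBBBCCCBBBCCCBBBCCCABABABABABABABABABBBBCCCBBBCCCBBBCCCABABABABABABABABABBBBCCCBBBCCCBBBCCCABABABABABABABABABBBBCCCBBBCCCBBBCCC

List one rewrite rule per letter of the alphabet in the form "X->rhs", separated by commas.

  step 4 ⇒ step 5: BBBCCCBBBCCCBBBCCCBBBCCCBBBCCCBBBCCCBBBCCCBBBCCCBBBCCCCCCCCCCCCABABABCCCCCCCCCABABABCCCCCCCCCABABABCCCCCCCCCABABABCCCCCCCCCABABABCCCCCCCCCABABAB ⇒ CCC·CCC·CCC·AB·AB·AB·CCC·CCC·CCC·AB·AB·AB·CCC·CCC·CCC·AB·AB·AB·CCC·CCC·CCC·AB·AB·AB·CCC·CCC·CCC·AB·AB·AB·CCC·CCC·CCC·AB·AB·AB·CCC·CCC·CCC·AB·AB·AB·CCC·CCC·CCC·AB·AB·AB·CCC·CCC·CCC·AB·AB·AB·AB·AB·AB·AB·AB·AB·AB·AB·AB·BBB·CCC·BBB·CCC·BBB·CCC·AB·AB·AB·AB·AB·AB·AB·AB·AB·BBB·CCC·BBB·CCC·BBB·CCC·AB·AB·AB·AB·AB·AB·AB·AB·AB·BBB·CCC·BBB·CCC·BBB·CCC·AB·AB·AB·AB·AB·AB·AB·AB·AB·BBB·CCC·BBB·CCC·BBB·CCC·AB·AB·AB·AB·AB·AB·AB·AB·AB·BBB·CCC·BBB·CCC·BBB·CCC·AB·AB·AB·AB·AB·AB·AB·AB·AB·BBB·CCC·BBB·CCC·BBB·CCC
    A ↦ BBB
    B ↦ CCC
    C ↦ AB

A->BBB, B->CCC, C->AB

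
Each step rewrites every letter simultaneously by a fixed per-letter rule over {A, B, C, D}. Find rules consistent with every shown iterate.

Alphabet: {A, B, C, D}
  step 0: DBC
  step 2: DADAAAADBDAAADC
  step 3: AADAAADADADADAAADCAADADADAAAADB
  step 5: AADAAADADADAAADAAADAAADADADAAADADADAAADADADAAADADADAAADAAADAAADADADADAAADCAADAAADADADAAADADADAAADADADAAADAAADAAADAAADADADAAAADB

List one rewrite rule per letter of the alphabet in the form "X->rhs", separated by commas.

A->DA, B->DC, C->ADB, D->AA

  step 2 ⇒ step 3: DADAAAADBDAAADC ⇒ AA·DA·AA·DA·DA·DA·DA·AA·DC·AA·DA·DA·DA·AA·ADB
    A ↦ DA
    B ↦ DC
    C ↦ ADB
    D ↦ AA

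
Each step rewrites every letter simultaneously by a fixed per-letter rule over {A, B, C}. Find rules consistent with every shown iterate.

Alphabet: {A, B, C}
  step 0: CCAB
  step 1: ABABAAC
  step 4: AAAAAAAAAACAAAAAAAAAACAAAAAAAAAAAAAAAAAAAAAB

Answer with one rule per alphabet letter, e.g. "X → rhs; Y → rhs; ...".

A->AA, B->C, C->AB

  step 0 ⇒ step 1: CCAB ⇒ AB·AB·AA·C
    A ↦ AA
    B ↦ C
    C ↦ AB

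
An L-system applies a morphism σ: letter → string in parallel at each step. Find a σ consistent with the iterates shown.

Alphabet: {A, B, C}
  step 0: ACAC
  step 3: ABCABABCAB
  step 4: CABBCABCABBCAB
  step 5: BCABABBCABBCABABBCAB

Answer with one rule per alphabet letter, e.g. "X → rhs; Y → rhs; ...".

A->C, B->AB, C->B

  step 4 ⇒ step 5: CABBCABCABBCAB ⇒ B·C·AB·AB·B·C·AB·B·C·AB·AB·B·C·AB
    A ↦ C
    B ↦ AB
    C ↦ B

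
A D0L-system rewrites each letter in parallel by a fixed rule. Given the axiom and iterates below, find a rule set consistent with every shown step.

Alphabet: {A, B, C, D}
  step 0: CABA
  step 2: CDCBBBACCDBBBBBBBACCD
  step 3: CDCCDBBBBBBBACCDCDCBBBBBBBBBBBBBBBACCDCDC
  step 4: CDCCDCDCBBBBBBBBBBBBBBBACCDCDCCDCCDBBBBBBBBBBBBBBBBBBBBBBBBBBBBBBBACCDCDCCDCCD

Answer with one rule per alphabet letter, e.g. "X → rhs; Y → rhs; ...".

  step 3 ⇒ step 4: CDCCDBBBBBBBACCDCDCBBBBBBBBBBBBBBBACCDCDC ⇒ CD·C·CD·CD·C·BB·BB·BB·BB·BB·BB·BB·BAC·CD·CD·C·CD·C·CD·BB·BB·BB·BB·BB·BB·BB·BB·BB·BB·BB·BB·BB·BB·BB·BAC·CD·CD·C·CD·C·CD
    A ↦ BAC
    B ↦ BB
    C ↦ CD
    D ↦ C

A->BAC, B->BB, C->CD, D->C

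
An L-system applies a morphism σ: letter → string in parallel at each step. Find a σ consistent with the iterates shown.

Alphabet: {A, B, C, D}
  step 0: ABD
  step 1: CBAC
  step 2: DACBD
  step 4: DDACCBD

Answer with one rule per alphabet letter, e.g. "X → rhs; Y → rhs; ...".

  step 1 ⇒ step 2: CBAC ⇒ D·A·CB·D
    A ↦ CB
    B ↦ A
    C ↦ D
  step 0 ⇒ step 1: ABD ⇒ CB·A·C
    D ↦ C

A->CB, B->A, C->D, D->C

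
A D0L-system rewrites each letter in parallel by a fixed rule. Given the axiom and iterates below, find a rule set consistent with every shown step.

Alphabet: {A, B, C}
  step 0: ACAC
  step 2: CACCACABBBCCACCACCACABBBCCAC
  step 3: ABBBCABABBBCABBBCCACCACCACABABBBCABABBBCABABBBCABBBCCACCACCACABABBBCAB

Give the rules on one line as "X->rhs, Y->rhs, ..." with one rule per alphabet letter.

  step 2 ⇒ step 3: CACCACABBBCCACCACCACABBBCCAC ⇒ AB·BBC·AB·AB·BBC·AB·BBC·CAC·CAC·CAC·AB·AB·BBC·AB·AB·BBC·AB·AB·BBC·AB·BBC·CAC·CAC·CAC·AB·AB·BBC·AB
    A ↦ BBC
    B ↦ CAC
    C ↦ AB

A->BBC, B->CAC, C->AB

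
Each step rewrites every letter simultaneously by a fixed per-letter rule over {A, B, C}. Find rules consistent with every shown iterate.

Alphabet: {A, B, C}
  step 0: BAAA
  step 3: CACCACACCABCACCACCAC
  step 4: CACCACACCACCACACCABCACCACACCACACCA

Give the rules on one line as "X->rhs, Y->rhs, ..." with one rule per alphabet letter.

  step 3 ⇒ step 4: CACCACACCABCACCACCAC ⇒ CA·C·CA·CA·C·CA·C·CA·CA·C·CAB·CA·C·CA·CA·C·CA·CA·C·CA
    A ↦ C
    B ↦ CAB
    C ↦ CA

A->C, B->CAB, C->CA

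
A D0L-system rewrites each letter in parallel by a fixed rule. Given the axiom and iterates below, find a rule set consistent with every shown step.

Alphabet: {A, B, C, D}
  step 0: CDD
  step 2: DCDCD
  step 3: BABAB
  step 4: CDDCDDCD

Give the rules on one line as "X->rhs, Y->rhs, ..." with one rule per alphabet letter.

A->D, B->CD, C->A, D->B

  step 3 ⇒ step 4: BABAB ⇒ CD·D·CD·D·CD
    A ↦ D
    B ↦ CD
  step 2 ⇒ step 3: DCDCD ⇒ B·A·B·A·B
    C ↦ A
  step 2 ⇒ step 3: DCDCD ⇒ B·A·B·A·B
    D ↦ B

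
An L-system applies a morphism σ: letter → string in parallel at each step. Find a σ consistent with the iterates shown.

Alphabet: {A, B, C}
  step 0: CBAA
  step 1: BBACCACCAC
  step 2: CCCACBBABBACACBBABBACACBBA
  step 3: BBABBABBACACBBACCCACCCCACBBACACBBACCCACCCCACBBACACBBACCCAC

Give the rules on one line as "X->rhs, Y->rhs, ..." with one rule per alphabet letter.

  step 2 ⇒ step 3: CCCACBBABBACACBBABBACACBBA ⇒ BBA·BBA·BBA·CAC·BBA·C·C·CAC·C·C·CAC·BBA·CAC·BBA·C·C·CAC·C·C·CAC·BBA·CAC·BBA·C·C·CAC
    A ↦ CAC
    B ↦ C
    C ↦ BBA

A->CAC, B->C, C->BBA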